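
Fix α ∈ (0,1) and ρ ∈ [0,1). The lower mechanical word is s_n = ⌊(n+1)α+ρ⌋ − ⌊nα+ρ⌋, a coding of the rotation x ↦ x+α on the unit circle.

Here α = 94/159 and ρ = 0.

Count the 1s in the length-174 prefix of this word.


102

#1s = Σ_{n=0}^{173} s_n = Σ_{n=0}^{173} (⌊(n+1)α+ρ⌋ − ⌊nα+ρ⌋)
the sum telescopes: every ⌊nα+ρ⌋ with 0 < n < 174 appears once with + and once with −, leaving ⌊174α+ρ⌋ − ⌊0·α+ρ⌋
174α + ρ = (174·94) / 159 = 16356/159
ρ = 0/159
⌊16356/159⌋ = 102,  ⌊0/159⌋ = 0
#1s = 102 − 0 = 102


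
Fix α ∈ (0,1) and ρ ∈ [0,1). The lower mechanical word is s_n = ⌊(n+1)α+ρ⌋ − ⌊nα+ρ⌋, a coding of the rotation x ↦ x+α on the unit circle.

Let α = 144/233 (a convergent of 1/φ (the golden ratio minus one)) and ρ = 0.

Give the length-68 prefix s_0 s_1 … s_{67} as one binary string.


n=0: ⌊(1·144)/233⌋ − ⌊(0·144)/233⌋ = ⌊144/233⌋ − ⌊0/233⌋ = 0 − 0 = 0
n=1: ⌊(2·144)/233⌋ − ⌊(1·144)/233⌋ = ⌊288/233⌋ − ⌊144/233⌋ = 1 − 0 = 1
n=2: ⌊(3·144)/233⌋ − ⌊(2·144)/233⌋ = ⌊432/233⌋ − ⌊288/233⌋ = 1 − 1 = 0
n=3: ⌊(4·144)/233⌋ − ⌊(3·144)/233⌋ = ⌊576/233⌋ − ⌊432/233⌋ = 2 − 1 = 1
n=4: ⌊(5·144)/233⌋ − ⌊(4·144)/233⌋ = ⌊720/233⌋ − ⌊576/233⌋ = 3 − 2 = 1
n=5: ⌊(6·144)/233⌋ − ⌊(5·144)/233⌋ = ⌊864/233⌋ − ⌊720/233⌋ = 3 − 3 = 0
n=6: ⌊(7·144)/233⌋ − ⌊(6·144)/233⌋ = ⌊1008/233⌋ − ⌊864/233⌋ = 4 − 3 = 1
n=7: ⌊(8·144)/233⌋ − ⌊(7·144)/233⌋ = ⌊1152/233⌋ − ⌊1008/233⌋ = 4 − 4 = 0
n=8: ⌊(9·144)/233⌋ − ⌊(8·144)/233⌋ = ⌊1296/233⌋ − ⌊1152/233⌋ = 5 − 4 = 1
n=9: ⌊(10·144)/233⌋ − ⌊(9·144)/233⌋ = ⌊1440/233⌋ − ⌊1296/233⌋ = 6 − 5 = 1
n=10: ⌊(11·144)/233⌋ − ⌊(10·144)/233⌋ = ⌊1584/233⌋ − ⌊1440/233⌋ = 6 − 6 = 0
n=11: ⌊(12·144)/233⌋ − ⌊(11·144)/233⌋ = ⌊1728/233⌋ − ⌊1584/233⌋ = 7 − 6 = 1
n=12: ⌊(13·144)/233⌋ − ⌊(12·144)/233⌋ = ⌊1872/233⌋ − ⌊1728/233⌋ = 8 − 7 = 1
n=13: ⌊(14·144)/233⌋ − ⌊(13·144)/233⌋ = ⌊2016/233⌋ − ⌊1872/233⌋ = 8 − 8 = 0
n=14: ⌊(15·144)/233⌋ − ⌊(14·144)/233⌋ = ⌊2160/233⌋ − ⌊2016/233⌋ = 9 − 8 = 1
n=15: ⌊(16·144)/233⌋ − ⌊(15·144)/233⌋ = ⌊2304/233⌋ − ⌊2160/233⌋ = 9 − 9 = 0
n=16: ⌊(17·144)/233⌋ − ⌊(16·144)/233⌋ = ⌊2448/233⌋ − ⌊2304/233⌋ = 10 − 9 = 1
n=17: ⌊(18·144)/233⌋ − ⌊(17·144)/233⌋ = ⌊2592/233⌋ − ⌊2448/233⌋ = 11 − 10 = 1
n=18: ⌊(19·144)/233⌋ − ⌊(18·144)/233⌋ = ⌊2736/233⌋ − ⌊2592/233⌋ = 11 − 11 = 0
n=19: ⌊(20·144)/233⌋ − ⌊(19·144)/233⌋ = ⌊2880/233⌋ − ⌊2736/233⌋ = 12 − 11 = 1
n=20: ⌊(21·144)/233⌋ − ⌊(20·144)/233⌋ = ⌊3024/233⌋ − ⌊2880/233⌋ = 12 − 12 = 0
n=21: ⌊(22·144)/233⌋ − ⌊(21·144)/233⌋ = ⌊3168/233⌋ − ⌊3024/233⌋ = 13 − 12 = 1
n=22: ⌊(23·144)/233⌋ − ⌊(22·144)/233⌋ = ⌊3312/233⌋ − ⌊3168/233⌋ = 14 − 13 = 1
n=23: ⌊(24·144)/233⌋ − ⌊(23·144)/233⌋ = ⌊3456/233⌋ − ⌊3312/233⌋ = 14 − 14 = 0
n=24: ⌊(25·144)/233⌋ − ⌊(24·144)/233⌋ = ⌊3600/233⌋ − ⌊3456/233⌋ = 15 − 14 = 1
n=25: ⌊(26·144)/233⌋ − ⌊(25·144)/233⌋ = ⌊3744/233⌋ − ⌊3600/233⌋ = 16 − 15 = 1
n=26: ⌊(27·144)/233⌋ − ⌊(26·144)/233⌋ = ⌊3888/233⌋ − ⌊3744/233⌋ = 16 − 16 = 0
n=27: ⌊(28·144)/233⌋ − ⌊(27·144)/233⌋ = ⌊4032/233⌋ − ⌊3888/233⌋ = 17 − 16 = 1
n=28: ⌊(29·144)/233⌋ − ⌊(28·144)/233⌋ = ⌊4176/233⌋ − ⌊4032/233⌋ = 17 − 17 = 0
n=29: ⌊(30·144)/233⌋ − ⌊(29·144)/233⌋ = ⌊4320/233⌋ − ⌊4176/233⌋ = 18 − 17 = 1
n=30: ⌊(31·144)/233⌋ − ⌊(30·144)/233⌋ = ⌊4464/233⌋ − ⌊4320/233⌋ = 19 − 18 = 1
n=31: ⌊(32·144)/233⌋ − ⌊(31·144)/233⌋ = ⌊4608/233⌋ − ⌊4464/233⌋ = 19 − 19 = 0
n=32: ⌊(33·144)/233⌋ − ⌊(32·144)/233⌋ = ⌊4752/233⌋ − ⌊4608/233⌋ = 20 − 19 = 1
n=33: ⌊(34·144)/233⌋ − ⌊(33·144)/233⌋ = ⌊4896/233⌋ − ⌊4752/233⌋ = 21 − 20 = 1
n=34: ⌊(35·144)/233⌋ − ⌊(34·144)/233⌋ = ⌊5040/233⌋ − ⌊4896/233⌋ = 21 − 21 = 0
n=35: ⌊(36·144)/233⌋ − ⌊(35·144)/233⌋ = ⌊5184/233⌋ − ⌊5040/233⌋ = 22 − 21 = 1
n=36: ⌊(37·144)/233⌋ − ⌊(36·144)/233⌋ = ⌊5328/233⌋ − ⌊5184/233⌋ = 22 − 22 = 0
n=37: ⌊(38·144)/233⌋ − ⌊(37·144)/233⌋ = ⌊5472/233⌋ − ⌊5328/233⌋ = 23 − 22 = 1
n=38: ⌊(39·144)/233⌋ − ⌊(38·144)/233⌋ = ⌊5616/233⌋ − ⌊5472/233⌋ = 24 − 23 = 1
n=39: ⌊(40·144)/233⌋ − ⌊(39·144)/233⌋ = ⌊5760/233⌋ − ⌊5616/233⌋ = 24 − 24 = 0
n=40: ⌊(41·144)/233⌋ − ⌊(40·144)/233⌋ = ⌊5904/233⌋ − ⌊5760/233⌋ = 25 − 24 = 1
n=41: ⌊(42·144)/233⌋ − ⌊(41·144)/233⌋ = ⌊6048/233⌋ − ⌊5904/233⌋ = 25 − 25 = 0
n=42: ⌊(43·144)/233⌋ − ⌊(42·144)/233⌋ = ⌊6192/233⌋ − ⌊6048/233⌋ = 26 − 25 = 1
n=43: ⌊(44·144)/233⌋ − ⌊(43·144)/233⌋ = ⌊6336/233⌋ − ⌊6192/233⌋ = 27 − 26 = 1
n=44: ⌊(45·144)/233⌋ − ⌊(44·144)/233⌋ = ⌊6480/233⌋ − ⌊6336/233⌋ = 27 − 27 = 0
n=45: ⌊(46·144)/233⌋ − ⌊(45·144)/233⌋ = ⌊6624/233⌋ − ⌊6480/233⌋ = 28 − 27 = 1
n=46: ⌊(47·144)/233⌋ − ⌊(46·144)/233⌋ = ⌊6768/233⌋ − ⌊6624/233⌋ = 29 − 28 = 1
n=47: ⌊(48·144)/233⌋ − ⌊(47·144)/233⌋ = ⌊6912/233⌋ − ⌊6768/233⌋ = 29 − 29 = 0
n=48: ⌊(49·144)/233⌋ − ⌊(48·144)/233⌋ = ⌊7056/233⌋ − ⌊6912/233⌋ = 30 − 29 = 1
n=49: ⌊(50·144)/233⌋ − ⌊(49·144)/233⌋ = ⌊7200/233⌋ − ⌊7056/233⌋ = 30 − 30 = 0
n=50: ⌊(51·144)/233⌋ − ⌊(50·144)/233⌋ = ⌊7344/233⌋ − ⌊7200/233⌋ = 31 − 30 = 1
n=51: ⌊(52·144)/233⌋ − ⌊(51·144)/233⌋ = ⌊7488/233⌋ − ⌊7344/233⌋ = 32 − 31 = 1
n=52: ⌊(53·144)/233⌋ − ⌊(52·144)/233⌋ = ⌊7632/233⌋ − ⌊7488/233⌋ = 32 − 32 = 0
n=53: ⌊(54·144)/233⌋ − ⌊(53·144)/233⌋ = ⌊7776/233⌋ − ⌊7632/233⌋ = 33 − 32 = 1
n=54: ⌊(55·144)/233⌋ − ⌊(54·144)/233⌋ = ⌊7920/233⌋ − ⌊7776/233⌋ = 33 − 33 = 0
n=55: ⌊(56·144)/233⌋ − ⌊(55·144)/233⌋ = ⌊8064/233⌋ − ⌊7920/233⌋ = 34 − 33 = 1
n=56: ⌊(57·144)/233⌋ − ⌊(56·144)/233⌋ = ⌊8208/233⌋ − ⌊8064/233⌋ = 35 − 34 = 1
n=57: ⌊(58·144)/233⌋ − ⌊(57·144)/233⌋ = ⌊8352/233⌋ − ⌊8208/233⌋ = 35 − 35 = 0
n=58: ⌊(59·144)/233⌋ − ⌊(58·144)/233⌋ = ⌊8496/233⌋ − ⌊8352/233⌋ = 36 − 35 = 1
n=59: ⌊(60·144)/233⌋ − ⌊(59·144)/233⌋ = ⌊8640/233⌋ − ⌊8496/233⌋ = 37 − 36 = 1
n=60: ⌊(61·144)/233⌋ − ⌊(60·144)/233⌋ = ⌊8784/233⌋ − ⌊8640/233⌋ = 37 − 37 = 0
n=61: ⌊(62·144)/233⌋ − ⌊(61·144)/233⌋ = ⌊8928/233⌋ − ⌊8784/233⌋ = 38 − 37 = 1
n=62: ⌊(63·144)/233⌋ − ⌊(62·144)/233⌋ = ⌊9072/233⌋ − ⌊8928/233⌋ = 38 − 38 = 0
n=63: ⌊(64·144)/233⌋ − ⌊(63·144)/233⌋ = ⌊9216/233⌋ − ⌊9072/233⌋ = 39 − 38 = 1
n=64: ⌊(65·144)/233⌋ − ⌊(64·144)/233⌋ = ⌊9360/233⌋ − ⌊9216/233⌋ = 40 − 39 = 1
n=65: ⌊(66·144)/233⌋ − ⌊(65·144)/233⌋ = ⌊9504/233⌋ − ⌊9360/233⌋ = 40 − 40 = 0
n=66: ⌊(67·144)/233⌋ − ⌊(66·144)/233⌋ = ⌊9648/233⌋ − ⌊9504/233⌋ = 41 − 40 = 1
n=67: ⌊(68·144)/233⌋ − ⌊(67·144)/233⌋ = ⌊9792/233⌋ − ⌊9648/233⌋ = 42 − 41 = 1

01011010110110101101011011010110110101101011011010110101101101011011


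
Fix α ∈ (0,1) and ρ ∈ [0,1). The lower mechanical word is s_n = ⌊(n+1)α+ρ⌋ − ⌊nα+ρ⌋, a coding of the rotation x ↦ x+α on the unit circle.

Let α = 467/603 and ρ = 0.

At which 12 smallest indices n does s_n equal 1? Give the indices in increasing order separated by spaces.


n=0: ⌊467/603⌋−⌊0/603⌋ = 0−0 = 0
n=1: ⌊934/603⌋−⌊467/603⌋ = 1−0 = 1  ← one
n=2: ⌊1401/603⌋−⌊934/603⌋ = 2−1 = 1  ← one
n=3: ⌊1868/603⌋−⌊1401/603⌋ = 3−2 = 1  ← one
n=4: ⌊2335/603⌋−⌊1868/603⌋ = 3−3 = 0
n=5: ⌊2802/603⌋−⌊2335/603⌋ = 4−3 = 1  ← one
n=6: ⌊3269/603⌋−⌊2802/603⌋ = 5−4 = 1  ← one
n=7: ⌊3736/603⌋−⌊3269/603⌋ = 6−5 = 1  ← one
n=8: ⌊4203/603⌋−⌊3736/603⌋ = 6−6 = 0
n=9: ⌊4670/603⌋−⌊4203/603⌋ = 7−6 = 1  ← one
n=10: ⌊5137/603⌋−⌊4670/603⌋ = 8−7 = 1  ← one
n=11: ⌊5604/603⌋−⌊5137/603⌋ = 9−8 = 1  ← one
n=12: ⌊6071/603⌋−⌊5604/603⌋ = 10−9 = 1  ← one
n=13: ⌊6538/603⌋−⌊6071/603⌋ = 10−10 = 0
n=14: ⌊7005/603⌋−⌊6538/603⌋ = 11−10 = 1  ← one
n=15: ⌊7472/603⌋−⌊7005/603⌋ = 12−11 = 1  ← one
positions of the first 12 ones: 1 2 3 5 6 7 9 10 11 12 14 15

1 2 3 5 6 7 9 10 11 12 14 15


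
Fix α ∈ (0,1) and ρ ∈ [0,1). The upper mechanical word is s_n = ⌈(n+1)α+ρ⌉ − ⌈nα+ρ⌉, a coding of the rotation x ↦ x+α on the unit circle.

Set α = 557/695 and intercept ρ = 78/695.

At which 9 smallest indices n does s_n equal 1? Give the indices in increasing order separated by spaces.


1 2 3 4 6 7 8 9 11

n=0: ⌈635/695⌉−⌈78/695⌉ = 1−1 = 0
n=1: ⌈1192/695⌉−⌈635/695⌉ = 2−1 = 1  ← one
n=2: ⌈1749/695⌉−⌈1192/695⌉ = 3−2 = 1  ← one
n=3: ⌈2306/695⌉−⌈1749/695⌉ = 4−3 = 1  ← one
n=4: ⌈2863/695⌉−⌈2306/695⌉ = 5−4 = 1  ← one
n=5: ⌈3420/695⌉−⌈2863/695⌉ = 5−5 = 0
n=6: ⌈3977/695⌉−⌈3420/695⌉ = 6−5 = 1  ← one
n=7: ⌈4534/695⌉−⌈3977/695⌉ = 7−6 = 1  ← one
n=8: ⌈5091/695⌉−⌈4534/695⌉ = 8−7 = 1  ← one
n=9: ⌈5648/695⌉−⌈5091/695⌉ = 9−8 = 1  ← one
n=10: ⌈6205/695⌉−⌈5648/695⌉ = 9−9 = 0
n=11: ⌈6762/695⌉−⌈6205/695⌉ = 10−9 = 1  ← one
positions of the first 9 ones: 1 2 3 4 6 7 8 9 11


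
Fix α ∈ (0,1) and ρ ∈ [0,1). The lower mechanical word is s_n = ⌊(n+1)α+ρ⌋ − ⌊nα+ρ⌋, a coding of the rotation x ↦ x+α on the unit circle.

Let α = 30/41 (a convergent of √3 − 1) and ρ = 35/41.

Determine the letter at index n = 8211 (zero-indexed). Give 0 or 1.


1

(n+1)α + ρ = (8212·30 + 35) / 41 = 246395/41
nα + ρ     = (8211·30 + 35) / 41 = 246365/41
⌊246395/41⌋ = 6009,  ⌊246365/41⌋ = 6008
s_{8211} = 6009 − 6008 = 1


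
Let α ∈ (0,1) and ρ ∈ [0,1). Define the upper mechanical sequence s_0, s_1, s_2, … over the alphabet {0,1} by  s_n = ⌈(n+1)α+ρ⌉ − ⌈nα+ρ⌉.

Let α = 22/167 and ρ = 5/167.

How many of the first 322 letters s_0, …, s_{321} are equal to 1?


42

#1s = Σ_{n=0}^{321} s_n = Σ_{n=0}^{321} (⌈(n+1)α+ρ⌉ − ⌈nα+ρ⌉)
the sum telescopes: every ⌈nα+ρ⌉ with 0 < n < 322 appears once with + and once with −, leaving ⌈322α+ρ⌉ − ⌈0·α+ρ⌉
322α + ρ = (322·22 + 5) / 167 = 7089/167
ρ = 5/167
⌈7089/167⌉ = 43,  ⌈5/167⌉ = 1
#1s = 43 − 1 = 42


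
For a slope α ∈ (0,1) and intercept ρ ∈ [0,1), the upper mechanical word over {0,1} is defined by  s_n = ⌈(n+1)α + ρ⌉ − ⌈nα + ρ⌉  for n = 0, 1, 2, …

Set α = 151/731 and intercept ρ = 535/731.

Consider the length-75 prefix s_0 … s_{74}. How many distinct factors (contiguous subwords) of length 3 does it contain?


4

t_n = ⌈(n·151+535)/731⌉ for n = 0 … 75:
  n=0…9: ⌈535/731⌉=1 ⌈686/731⌉=1 ⌈837/731⌉=2 ⌈988/731⌉=2 ⌈1139/731⌉=2 ⌈1290/731⌉=2 ⌈1441/731⌉=2 ⌈1592/731⌉=3 ⌈1743/731⌉=3 ⌈1894/731⌉=3
  n=10…19: ⌈2045/731⌉=3 ⌈2196/731⌉=4 ⌈2347/731⌉=4 ⌈2498/731⌉=4 ⌈2649/731⌉=4 ⌈2800/731⌉=4 ⌈2951/731⌉=5 ⌈3102/731⌉=5 ⌈3253/731⌉=5 ⌈3404/731⌉=5
  n=20…29: ⌈3555/731⌉=5 ⌈3706/731⌉=6 ⌈3857/731⌉=6 ⌈4008/731⌉=6 ⌈4159/731⌉=6 ⌈4310/731⌉=6 ⌈4461/731⌉=7 ⌈4612/731⌉=7 ⌈4763/731⌉=7 ⌈4914/731⌉=7
  n=30…39: ⌈5065/731⌉=7 ⌈5216/731⌉=8 ⌈5367/731⌉=8 ⌈5518/731⌉=8 ⌈5669/731⌉=8 ⌈5820/731⌉=8 ⌈5971/731⌉=9 ⌈6122/731⌉=9 ⌈6273/731⌉=9 ⌈6424/731⌉=9
  n=40…49: ⌈6575/731⌉=9 ⌈6726/731⌉=10 ⌈6877/731⌉=10 ⌈7028/731⌉=10 ⌈7179/731⌉=10 ⌈7330/731⌉=11 ⌈7481/731⌉=11 ⌈7632/731⌉=11 ⌈7783/731⌉=11 ⌈7934/731⌉=11
  n=50…59: ⌈8085/731⌉=12 ⌈8236/731⌉=12 ⌈8387/731⌉=12 ⌈8538/731⌉=12 ⌈8689/731⌉=12 ⌈8840/731⌉=13 ⌈8991/731⌉=13 ⌈9142/731⌉=13 ⌈9293/731⌉=13 ⌈9444/731⌉=13
  n=60…69: ⌈9595/731⌉=14 ⌈9746/731⌉=14 ⌈9897/731⌉=14 ⌈10048/731⌉=14 ⌈10199/731⌉=14 ⌈10350/731⌉=15 ⌈10501/731⌉=15 ⌈10652/731⌉=15 ⌈10803/731⌉=15 ⌈10954/731⌉=15
  n=70…75: ⌈11105/731⌉=16 ⌈11256/731⌉=16 ⌈11407/731⌉=16 ⌈11558/731⌉=16 ⌈11709/731⌉=17 ⌈11860/731⌉=17
s_n = t_(n+1) − t_n for n = 0 … 74 gives
prefix = 010000100010000100001000010000100001000010001000010000100001000010000100010
slide a length-3 window over [0..2] … [72..74] (73 windows); first occurrence of each distinct factor:
  [  0..  2] 010
  [  1..  3] 100
  [  2..  4] 000
  [  4..  6] 001
  (the other 69 windows repeat one of these)
distinct factors: {000, 001, 010, 100}
count = 4  (Sturmian bound for length 3 is 4)


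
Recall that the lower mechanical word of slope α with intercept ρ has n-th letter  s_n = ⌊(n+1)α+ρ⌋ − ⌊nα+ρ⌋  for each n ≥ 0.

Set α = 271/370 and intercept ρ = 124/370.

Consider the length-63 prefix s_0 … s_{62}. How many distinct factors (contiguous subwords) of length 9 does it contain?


t_n = ⌊(n·271+124)/370⌋ for n = 0 … 63:
  n=0…9: ⌊124/370⌋=0 ⌊395/370⌋=1 ⌊666/370⌋=1 ⌊937/370⌋=2 ⌊1208/370⌋=3 ⌊1479/370⌋=3 ⌊1750/370⌋=4 ⌊2021/370⌋=5 ⌊2292/370⌋=6 ⌊2563/370⌋=6
  n=10…19: ⌊2834/370⌋=7 ⌊3105/370⌋=8 ⌊3376/370⌋=9 ⌊3647/370⌋=9 ⌊3918/370⌋=10 ⌊4189/370⌋=11 ⌊4460/370⌋=12 ⌊4731/370⌋=12 ⌊5002/370⌋=13 ⌊5273/370⌋=14
  n=20…29: ⌊5544/370⌋=14 ⌊5815/370⌋=15 ⌊6086/370⌋=16 ⌊6357/370⌋=17 ⌊6628/370⌋=17 ⌊6899/370⌋=18 ⌊7170/370⌋=19 ⌊7441/370⌋=20 ⌊7712/370⌋=20 ⌊7983/370⌋=21
  n=30…39: ⌊8254/370⌋=22 ⌊8525/370⌋=23 ⌊8796/370⌋=23 ⌊9067/370⌋=24 ⌊9338/370⌋=25 ⌊9609/370⌋=25 ⌊9880/370⌋=26 ⌊10151/370⌋=27 ⌊10422/370⌋=28 ⌊10693/370⌋=28
  n=40…49: ⌊10964/370⌋=29 ⌊11235/370⌋=30 ⌊11506/370⌋=31 ⌊11777/370⌋=31 ⌊12048/370⌋=32 ⌊12319/370⌋=33 ⌊12590/370⌋=34 ⌊12861/370⌋=34 ⌊13132/370⌋=35 ⌊13403/370⌋=36
  n=50…59: ⌊13674/370⌋=36 ⌊13945/370⌋=37 ⌊14216/370⌋=38 ⌊14487/370⌋=39 ⌊14758/370⌋=39 ⌊15029/370⌋=40 ⌊15300/370⌋=41 ⌊15571/370⌋=42 ⌊15842/370⌋=42 ⌊16113/370⌋=43
  n=60…63: ⌊16384/370⌋=44 ⌊16655/370⌋=45 ⌊16926/370⌋=45 ⌊17197/370⌋=46
s_n = t_(n+1) − t_n for n = 0 … 62 gives
prefix = 101101110111011101101110111011101101110111011101101110111011101
slide a length-9 window over [0..8] … [54..62] (55 windows); first occurrence of each distinct factor:
  [  0..  8] 101101110
  [  1..  9] 011011101
  [  2.. 10] 110111011
  [  3.. 11] 101110111
  [  4.. 12] 011101110
  [  5.. 13] 111011101
  [ 11.. 19] 101110110
  [ 12.. 20] 011101101
  [ 13.. 21] 111011011
  [ 14.. 22] 110110111
  (the other 45 windows repeat one of these)
distinct factors: {011011101, 011101101, 011101110, 101101110, 101110110, 101110111, 110110111, 110111011, 111011011, 111011101}
count = 10  (Sturmian bound for length 9 is 10)

10


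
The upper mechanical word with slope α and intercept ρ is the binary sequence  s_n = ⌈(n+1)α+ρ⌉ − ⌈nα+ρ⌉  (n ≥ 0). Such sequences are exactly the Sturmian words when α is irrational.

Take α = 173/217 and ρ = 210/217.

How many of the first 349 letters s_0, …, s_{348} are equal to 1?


#1s = Σ_{n=0}^{348} s_n = Σ_{n=0}^{348} (⌈(n+1)α+ρ⌉ − ⌈nα+ρ⌉)
the sum telescopes: every ⌈nα+ρ⌉ with 0 < n < 349 appears once with + and once with −, leaving ⌈349α+ρ⌉ − ⌈0·α+ρ⌉
349α + ρ = (349·173 + 210) / 217 = 60587/217
ρ = 210/217
⌈60587/217⌉ = 280,  ⌈210/217⌉ = 1
#1s = 280 − 1 = 279

279


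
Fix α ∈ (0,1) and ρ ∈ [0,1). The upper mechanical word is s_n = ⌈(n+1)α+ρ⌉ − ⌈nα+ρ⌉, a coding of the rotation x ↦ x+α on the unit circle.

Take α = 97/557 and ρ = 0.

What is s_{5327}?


(n+1)α + ρ = (5328·97) / 557 = 516816/557
nα + ρ     = (5327·97) / 557 = 516719/557
⌈516816/557⌉ = 928,  ⌈516719/557⌉ = 928
s_{5327} = 928 − 928 = 0

0


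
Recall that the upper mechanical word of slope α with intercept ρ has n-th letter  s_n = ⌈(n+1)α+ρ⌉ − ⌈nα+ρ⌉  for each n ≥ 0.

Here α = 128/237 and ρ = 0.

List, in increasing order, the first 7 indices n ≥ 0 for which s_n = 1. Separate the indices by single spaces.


n=0: ⌈128/237⌉−⌈0/237⌉ = 1−0 = 1  ← one
n=1: ⌈256/237⌉−⌈128/237⌉ = 2−1 = 1  ← one
n=2: ⌈384/237⌉−⌈256/237⌉ = 2−2 = 0
n=3: ⌈512/237⌉−⌈384/237⌉ = 3−2 = 1  ← one
n=4: ⌈640/237⌉−⌈512/237⌉ = 3−3 = 0
n=5: ⌈768/237⌉−⌈640/237⌉ = 4−3 = 1  ← one
n=6: ⌈896/237⌉−⌈768/237⌉ = 4−4 = 0
n=7: ⌈1024/237⌉−⌈896/237⌉ = 5−4 = 1  ← one
n=8: ⌈1152/237⌉−⌈1024/237⌉ = 5−5 = 0
n=9: ⌈1280/237⌉−⌈1152/237⌉ = 6−5 = 1  ← one
n=10: ⌈1408/237⌉−⌈1280/237⌉ = 6−6 = 0
n=11: ⌈1536/237⌉−⌈1408/237⌉ = 7−6 = 1  ← one
positions of the first 7 ones: 0 1 3 5 7 9 11

0 1 3 5 7 9 11


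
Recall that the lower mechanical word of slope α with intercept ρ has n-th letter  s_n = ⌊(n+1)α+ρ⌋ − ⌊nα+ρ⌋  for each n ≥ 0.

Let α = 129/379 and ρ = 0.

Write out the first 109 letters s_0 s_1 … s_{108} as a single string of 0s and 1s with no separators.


0010010010010010010010010010010010010010010010010100100100100100100100100100100100100100100100101001001001001

n=0: ⌊(1·129)/379⌋ − ⌊(0·129)/379⌋ = ⌊129/379⌋ − ⌊0/379⌋ = 0 − 0 = 0
n=1: ⌊(2·129)/379⌋ − ⌊(1·129)/379⌋ = ⌊258/379⌋ − ⌊129/379⌋ = 0 − 0 = 0
n=2: ⌊(3·129)/379⌋ − ⌊(2·129)/379⌋ = ⌊387/379⌋ − ⌊258/379⌋ = 1 − 0 = 1
n=3: ⌊(4·129)/379⌋ − ⌊(3·129)/379⌋ = ⌊516/379⌋ − ⌊387/379⌋ = 1 − 1 = 0
n=4: ⌊(5·129)/379⌋ − ⌊(4·129)/379⌋ = ⌊645/379⌋ − ⌊516/379⌋ = 1 − 1 = 0
n=5: ⌊(6·129)/379⌋ − ⌊(5·129)/379⌋ = ⌊774/379⌋ − ⌊645/379⌋ = 2 − 1 = 1
n=6: ⌊(7·129)/379⌋ − ⌊(6·129)/379⌋ = ⌊903/379⌋ − ⌊774/379⌋ = 2 − 2 = 0
n=7: ⌊(8·129)/379⌋ − ⌊(7·129)/379⌋ = ⌊1032/379⌋ − ⌊903/379⌋ = 2 − 2 = 0
n=8: ⌊(9·129)/379⌋ − ⌊(8·129)/379⌋ = ⌊1161/379⌋ − ⌊1032/379⌋ = 3 − 2 = 1
n=9: ⌊(10·129)/379⌋ − ⌊(9·129)/379⌋ = ⌊1290/379⌋ − ⌊1161/379⌋ = 3 − 3 = 0
n=10: ⌊(11·129)/379⌋ − ⌊(10·129)/379⌋ = ⌊1419/379⌋ − ⌊1290/379⌋ = 3 − 3 = 0
n=11: ⌊(12·129)/379⌋ − ⌊(11·129)/379⌋ = ⌊1548/379⌋ − ⌊1419/379⌋ = 4 − 3 = 1
n=12: ⌊(13·129)/379⌋ − ⌊(12·129)/379⌋ = ⌊1677/379⌋ − ⌊1548/379⌋ = 4 − 4 = 0
n=13: ⌊(14·129)/379⌋ − ⌊(13·129)/379⌋ = ⌊1806/379⌋ − ⌊1677/379⌋ = 4 − 4 = 0
n=14: ⌊(15·129)/379⌋ − ⌊(14·129)/379⌋ = ⌊1935/379⌋ − ⌊1806/379⌋ = 5 − 4 = 1
n=15: ⌊(16·129)/379⌋ − ⌊(15·129)/379⌋ = ⌊2064/379⌋ − ⌊1935/379⌋ = 5 − 5 = 0
n=16: ⌊(17·129)/379⌋ − ⌊(16·129)/379⌋ = ⌊2193/379⌋ − ⌊2064/379⌋ = 5 − 5 = 0
n=17: ⌊(18·129)/379⌋ − ⌊(17·129)/379⌋ = ⌊2322/379⌋ − ⌊2193/379⌋ = 6 − 5 = 1
n=18: ⌊(19·129)/379⌋ − ⌊(18·129)/379⌋ = ⌊2451/379⌋ − ⌊2322/379⌋ = 6 − 6 = 0
n=19: ⌊(20·129)/379⌋ − ⌊(19·129)/379⌋ = ⌊2580/379⌋ − ⌊2451/379⌋ = 6 − 6 = 0
n=20: ⌊(21·129)/379⌋ − ⌊(20·129)/379⌋ = ⌊2709/379⌋ − ⌊2580/379⌋ = 7 − 6 = 1
n=21: ⌊(22·129)/379⌋ − ⌊(21·129)/379⌋ = ⌊2838/379⌋ − ⌊2709/379⌋ = 7 − 7 = 0
n=22: ⌊(23·129)/379⌋ − ⌊(22·129)/379⌋ = ⌊2967/379⌋ − ⌊2838/379⌋ = 7 − 7 = 0
n=23: ⌊(24·129)/379⌋ − ⌊(23·129)/379⌋ = ⌊3096/379⌋ − ⌊2967/379⌋ = 8 − 7 = 1
n=24: ⌊(25·129)/379⌋ − ⌊(24·129)/379⌋ = ⌊3225/379⌋ − ⌊3096/379⌋ = 8 − 8 = 0
n=25: ⌊(26·129)/379⌋ − ⌊(25·129)/379⌋ = ⌊3354/379⌋ − ⌊3225/379⌋ = 8 − 8 = 0
n=26: ⌊(27·129)/379⌋ − ⌊(26·129)/379⌋ = ⌊3483/379⌋ − ⌊3354/379⌋ = 9 − 8 = 1
n=27: ⌊(28·129)/379⌋ − ⌊(27·129)/379⌋ = ⌊3612/379⌋ − ⌊3483/379⌋ = 9 − 9 = 0
n=28: ⌊(29·129)/379⌋ − ⌊(28·129)/379⌋ = ⌊3741/379⌋ − ⌊3612/379⌋ = 9 − 9 = 0
n=29: ⌊(30·129)/379⌋ − ⌊(29·129)/379⌋ = ⌊3870/379⌋ − ⌊3741/379⌋ = 10 − 9 = 1
n=30: ⌊(31·129)/379⌋ − ⌊(30·129)/379⌋ = ⌊3999/379⌋ − ⌊3870/379⌋ = 10 − 10 = 0
n=31: ⌊(32·129)/379⌋ − ⌊(31·129)/379⌋ = ⌊4128/379⌋ − ⌊3999/379⌋ = 10 − 10 = 0
n=32: ⌊(33·129)/379⌋ − ⌊(32·129)/379⌋ = ⌊4257/379⌋ − ⌊4128/379⌋ = 11 − 10 = 1
n=33: ⌊(34·129)/379⌋ − ⌊(33·129)/379⌋ = ⌊4386/379⌋ − ⌊4257/379⌋ = 11 − 11 = 0
n=34: ⌊(35·129)/379⌋ − ⌊(34·129)/379⌋ = ⌊4515/379⌋ − ⌊4386/379⌋ = 11 − 11 = 0
n=35: ⌊(36·129)/379⌋ − ⌊(35·129)/379⌋ = ⌊4644/379⌋ − ⌊4515/379⌋ = 12 − 11 = 1
n=36: ⌊(37·129)/379⌋ − ⌊(36·129)/379⌋ = ⌊4773/379⌋ − ⌊4644/379⌋ = 12 − 12 = 0
n=37: ⌊(38·129)/379⌋ − ⌊(37·129)/379⌋ = ⌊4902/379⌋ − ⌊4773/379⌋ = 12 − 12 = 0
n=38: ⌊(39·129)/379⌋ − ⌊(38·129)/379⌋ = ⌊5031/379⌋ − ⌊4902/379⌋ = 13 − 12 = 1
n=39: ⌊(40·129)/379⌋ − ⌊(39·129)/379⌋ = ⌊5160/379⌋ − ⌊5031/379⌋ = 13 − 13 = 0
n=40: ⌊(41·129)/379⌋ − ⌊(40·129)/379⌋ = ⌊5289/379⌋ − ⌊5160/379⌋ = 13 − 13 = 0
n=41: ⌊(42·129)/379⌋ − ⌊(41·129)/379⌋ = ⌊5418/379⌋ − ⌊5289/379⌋ = 14 − 13 = 1
n=42: ⌊(43·129)/379⌋ − ⌊(42·129)/379⌋ = ⌊5547/379⌋ − ⌊5418/379⌋ = 14 − 14 = 0
n=43: ⌊(44·129)/379⌋ − ⌊(43·129)/379⌋ = ⌊5676/379⌋ − ⌊5547/379⌋ = 14 − 14 = 0
n=44: ⌊(45·129)/379⌋ − ⌊(44·129)/379⌋ = ⌊5805/379⌋ − ⌊5676/379⌋ = 15 − 14 = 1
n=45: ⌊(46·129)/379⌋ − ⌊(45·129)/379⌋ = ⌊5934/379⌋ − ⌊5805/379⌋ = 15 − 15 = 0
n=46: ⌊(47·129)/379⌋ − ⌊(46·129)/379⌋ = ⌊6063/379⌋ − ⌊5934/379⌋ = 15 − 15 = 0
n=47: ⌊(48·129)/379⌋ − ⌊(47·129)/379⌋ = ⌊6192/379⌋ − ⌊6063/379⌋ = 16 − 15 = 1
n=48: ⌊(49·129)/379⌋ − ⌊(48·129)/379⌋ = ⌊6321/379⌋ − ⌊6192/379⌋ = 16 − 16 = 0
n=49: ⌊(50·129)/379⌋ − ⌊(49·129)/379⌋ = ⌊6450/379⌋ − ⌊6321/379⌋ = 17 − 16 = 1
n=50: ⌊(51·129)/379⌋ − ⌊(50·129)/379⌋ = ⌊6579/379⌋ − ⌊6450/379⌋ = 17 − 17 = 0
n=51: ⌊(52·129)/379⌋ − ⌊(51·129)/379⌋ = ⌊6708/379⌋ − ⌊6579/379⌋ = 17 − 17 = 0
n=52: ⌊(53·129)/379⌋ − ⌊(52·129)/379⌋ = ⌊6837/379⌋ − ⌊6708/379⌋ = 18 − 17 = 1
n=53: ⌊(54·129)/379⌋ − ⌊(53·129)/379⌋ = ⌊6966/379⌋ − ⌊6837/379⌋ = 18 − 18 = 0
n=54: ⌊(55·129)/379⌋ − ⌊(54·129)/379⌋ = ⌊7095/379⌋ − ⌊6966/379⌋ = 18 − 18 = 0
n=55: ⌊(56·129)/379⌋ − ⌊(55·129)/379⌋ = ⌊7224/379⌋ − ⌊7095/379⌋ = 19 − 18 = 1
n=56: ⌊(57·129)/379⌋ − ⌊(56·129)/379⌋ = ⌊7353/379⌋ − ⌊7224/379⌋ = 19 − 19 = 0
n=57: ⌊(58·129)/379⌋ − ⌊(57·129)/379⌋ = ⌊7482/379⌋ − ⌊7353/379⌋ = 19 − 19 = 0
n=58: ⌊(59·129)/379⌋ − ⌊(58·129)/379⌋ = ⌊7611/379⌋ − ⌊7482/379⌋ = 20 − 19 = 1
n=59: ⌊(60·129)/379⌋ − ⌊(59·129)/379⌋ = ⌊7740/379⌋ − ⌊7611/379⌋ = 20 − 20 = 0
n=60: ⌊(61·129)/379⌋ − ⌊(60·129)/379⌋ = ⌊7869/379⌋ − ⌊7740/379⌋ = 20 − 20 = 0
n=61: ⌊(62·129)/379⌋ − ⌊(61·129)/379⌋ = ⌊7998/379⌋ − ⌊7869/379⌋ = 21 − 20 = 1
n=62: ⌊(63·129)/379⌋ − ⌊(62·129)/379⌋ = ⌊8127/379⌋ − ⌊7998/379⌋ = 21 − 21 = 0
n=63: ⌊(64·129)/379⌋ − ⌊(63·129)/379⌋ = ⌊8256/379⌋ − ⌊8127/379⌋ = 21 − 21 = 0
n=64: ⌊(65·129)/379⌋ − ⌊(64·129)/379⌋ = ⌊8385/379⌋ − ⌊8256/379⌋ = 22 − 21 = 1
n=65: ⌊(66·129)/379⌋ − ⌊(65·129)/379⌋ = ⌊8514/379⌋ − ⌊8385/379⌋ = 22 − 22 = 0
n=66: ⌊(67·129)/379⌋ − ⌊(66·129)/379⌋ = ⌊8643/379⌋ − ⌊8514/379⌋ = 22 − 22 = 0
n=67: ⌊(68·129)/379⌋ − ⌊(67·129)/379⌋ = ⌊8772/379⌋ − ⌊8643/379⌋ = 23 − 22 = 1
n=68: ⌊(69·129)/379⌋ − ⌊(68·129)/379⌋ = ⌊8901/379⌋ − ⌊8772/379⌋ = 23 − 23 = 0
n=69: ⌊(70·129)/379⌋ − ⌊(69·129)/379⌋ = ⌊9030/379⌋ − ⌊8901/379⌋ = 23 − 23 = 0
n=70: ⌊(71·129)/379⌋ − ⌊(70·129)/379⌋ = ⌊9159/379⌋ − ⌊9030/379⌋ = 24 − 23 = 1
n=71: ⌊(72·129)/379⌋ − ⌊(71·129)/379⌋ = ⌊9288/379⌋ − ⌊9159/379⌋ = 24 − 24 = 0
n=72: ⌊(73·129)/379⌋ − ⌊(72·129)/379⌋ = ⌊9417/379⌋ − ⌊9288/379⌋ = 24 − 24 = 0
n=73: ⌊(74·129)/379⌋ − ⌊(73·129)/379⌋ = ⌊9546/379⌋ − ⌊9417/379⌋ = 25 − 24 = 1
n=74: ⌊(75·129)/379⌋ − ⌊(74·129)/379⌋ = ⌊9675/379⌋ − ⌊9546/379⌋ = 25 − 25 = 0
n=75: ⌊(76·129)/379⌋ − ⌊(75·129)/379⌋ = ⌊9804/379⌋ − ⌊9675/379⌋ = 25 − 25 = 0
n=76: ⌊(77·129)/379⌋ − ⌊(76·129)/379⌋ = ⌊9933/379⌋ − ⌊9804/379⌋ = 26 − 25 = 1
n=77: ⌊(78·129)/379⌋ − ⌊(77·129)/379⌋ = ⌊10062/379⌋ − ⌊9933/379⌋ = 26 − 26 = 0
n=78: ⌊(79·129)/379⌋ − ⌊(78·129)/379⌋ = ⌊10191/379⌋ − ⌊10062/379⌋ = 26 − 26 = 0
n=79: ⌊(80·129)/379⌋ − ⌊(79·129)/379⌋ = ⌊10320/379⌋ − ⌊10191/379⌋ = 27 − 26 = 1
n=80: ⌊(81·129)/379⌋ − ⌊(80·129)/379⌋ = ⌊10449/379⌋ − ⌊10320/379⌋ = 27 − 27 = 0
n=81: ⌊(82·129)/379⌋ − ⌊(81·129)/379⌋ = ⌊10578/379⌋ − ⌊10449/379⌋ = 27 − 27 = 0
n=82: ⌊(83·129)/379⌋ − ⌊(82·129)/379⌋ = ⌊10707/379⌋ − ⌊10578/379⌋ = 28 − 27 = 1
n=83: ⌊(84·129)/379⌋ − ⌊(83·129)/379⌋ = ⌊10836/379⌋ − ⌊10707/379⌋ = 28 − 28 = 0
n=84: ⌊(85·129)/379⌋ − ⌊(84·129)/379⌋ = ⌊10965/379⌋ − ⌊10836/379⌋ = 28 − 28 = 0
n=85: ⌊(86·129)/379⌋ − ⌊(85·129)/379⌋ = ⌊11094/379⌋ − ⌊10965/379⌋ = 29 − 28 = 1
n=86: ⌊(87·129)/379⌋ − ⌊(86·129)/379⌋ = ⌊11223/379⌋ − ⌊11094/379⌋ = 29 − 29 = 0
n=87: ⌊(88·129)/379⌋ − ⌊(87·129)/379⌋ = ⌊11352/379⌋ − ⌊11223/379⌋ = 29 − 29 = 0
n=88: ⌊(89·129)/379⌋ − ⌊(88·129)/379⌋ = ⌊11481/379⌋ − ⌊11352/379⌋ = 30 − 29 = 1
n=89: ⌊(90·129)/379⌋ − ⌊(89·129)/379⌋ = ⌊11610/379⌋ − ⌊11481/379⌋ = 30 − 30 = 0
n=90: ⌊(91·129)/379⌋ − ⌊(90·129)/379⌋ = ⌊11739/379⌋ − ⌊11610/379⌋ = 30 − 30 = 0
n=91: ⌊(92·129)/379⌋ − ⌊(91·129)/379⌋ = ⌊11868/379⌋ − ⌊11739/379⌋ = 31 − 30 = 1
n=92: ⌊(93·129)/379⌋ − ⌊(92·129)/379⌋ = ⌊11997/379⌋ − ⌊11868/379⌋ = 31 − 31 = 0
n=93: ⌊(94·129)/379⌋ − ⌊(93·129)/379⌋ = ⌊12126/379⌋ − ⌊11997/379⌋ = 31 − 31 = 0
n=94: ⌊(95·129)/379⌋ − ⌊(94·129)/379⌋ = ⌊12255/379⌋ − ⌊12126/379⌋ = 32 − 31 = 1
n=95: ⌊(96·129)/379⌋ − ⌊(95·129)/379⌋ = ⌊12384/379⌋ − ⌊12255/379⌋ = 32 − 32 = 0
n=96: ⌊(97·129)/379⌋ − ⌊(96·129)/379⌋ = ⌊12513/379⌋ − ⌊12384/379⌋ = 33 − 32 = 1
n=97: ⌊(98·129)/379⌋ − ⌊(97·129)/379⌋ = ⌊12642/379⌋ − ⌊12513/379⌋ = 33 − 33 = 0
n=98: ⌊(99·129)/379⌋ − ⌊(98·129)/379⌋ = ⌊12771/379⌋ − ⌊12642/379⌋ = 33 − 33 = 0
n=99: ⌊(100·129)/379⌋ − ⌊(99·129)/379⌋ = ⌊12900/379⌋ − ⌊12771/379⌋ = 34 − 33 = 1
n=100: ⌊(101·129)/379⌋ − ⌊(100·129)/379⌋ = ⌊13029/379⌋ − ⌊12900/379⌋ = 34 − 34 = 0
n=101: ⌊(102·129)/379⌋ − ⌊(101·129)/379⌋ = ⌊13158/379⌋ − ⌊13029/379⌋ = 34 − 34 = 0
n=102: ⌊(103·129)/379⌋ − ⌊(102·129)/379⌋ = ⌊13287/379⌋ − ⌊13158/379⌋ = 35 − 34 = 1
n=103: ⌊(104·129)/379⌋ − ⌊(103·129)/379⌋ = ⌊13416/379⌋ − ⌊13287/379⌋ = 35 − 35 = 0
n=104: ⌊(105·129)/379⌋ − ⌊(104·129)/379⌋ = ⌊13545/379⌋ − ⌊13416/379⌋ = 35 − 35 = 0
n=105: ⌊(106·129)/379⌋ − ⌊(105·129)/379⌋ = ⌊13674/379⌋ − ⌊13545/379⌋ = 36 − 35 = 1
n=106: ⌊(107·129)/379⌋ − ⌊(106·129)/379⌋ = ⌊13803/379⌋ − ⌊13674/379⌋ = 36 − 36 = 0
n=107: ⌊(108·129)/379⌋ − ⌊(107·129)/379⌋ = ⌊13932/379⌋ − ⌊13803/379⌋ = 36 − 36 = 0
n=108: ⌊(109·129)/379⌋ − ⌊(108·129)/379⌋ = ⌊14061/379⌋ − ⌊13932/379⌋ = 37 − 36 = 1


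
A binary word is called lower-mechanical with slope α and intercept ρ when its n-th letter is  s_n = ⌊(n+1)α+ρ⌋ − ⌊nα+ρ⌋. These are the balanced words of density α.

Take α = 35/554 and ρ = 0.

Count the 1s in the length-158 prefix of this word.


#1s = Σ_{n=0}^{157} s_n = Σ_{n=0}^{157} (⌊(n+1)α+ρ⌋ − ⌊nα+ρ⌋)
the sum telescopes: every ⌊nα+ρ⌋ with 0 < n < 158 appears once with + and once with −, leaving ⌊158α+ρ⌋ − ⌊0·α+ρ⌋
158α + ρ = (158·35) / 554 = 5530/554
ρ = 0/554
⌊5530/554⌋ = 9,  ⌊0/554⌋ = 0
#1s = 9 − 0 = 9

9


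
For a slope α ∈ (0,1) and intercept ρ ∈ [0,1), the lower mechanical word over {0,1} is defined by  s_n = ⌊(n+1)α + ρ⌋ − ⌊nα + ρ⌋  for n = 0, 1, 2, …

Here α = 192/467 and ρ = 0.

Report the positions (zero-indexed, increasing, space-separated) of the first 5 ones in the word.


2 4 7 9 12

n=0: ⌊192/467⌋−⌊0/467⌋ = 0−0 = 0
n=1: ⌊384/467⌋−⌊192/467⌋ = 0−0 = 0
n=2: ⌊576/467⌋−⌊384/467⌋ = 1−0 = 1  ← one
n=3: ⌊768/467⌋−⌊576/467⌋ = 1−1 = 0
n=4: ⌊960/467⌋−⌊768/467⌋ = 2−1 = 1  ← one
n=5: ⌊1152/467⌋−⌊960/467⌋ = 2−2 = 0
n=6: ⌊1344/467⌋−⌊1152/467⌋ = 2−2 = 0
n=7: ⌊1536/467⌋−⌊1344/467⌋ = 3−2 = 1  ← one
n=8: ⌊1728/467⌋−⌊1536/467⌋ = 3−3 = 0
n=9: ⌊1920/467⌋−⌊1728/467⌋ = 4−3 = 1  ← one
n=10: ⌊2112/467⌋−⌊1920/467⌋ = 4−4 = 0
n=11: ⌊2304/467⌋−⌊2112/467⌋ = 4−4 = 0
n=12: ⌊2496/467⌋−⌊2304/467⌋ = 5−4 = 1  ← one
positions of the first 5 ones: 2 4 7 9 12


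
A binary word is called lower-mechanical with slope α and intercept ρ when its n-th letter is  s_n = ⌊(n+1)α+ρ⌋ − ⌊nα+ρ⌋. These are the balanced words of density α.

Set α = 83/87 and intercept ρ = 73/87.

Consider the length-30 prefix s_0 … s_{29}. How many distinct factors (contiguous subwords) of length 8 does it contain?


9

t_n = ⌊(n·83+73)/87⌋ for n = 0 … 30:
  n=0…9: ⌊73/87⌋=0 ⌊156/87⌋=1 ⌊239/87⌋=2 ⌊322/87⌋=3 ⌊405/87⌋=4 ⌊488/87⌋=5 ⌊571/87⌋=6 ⌊654/87⌋=7 ⌊737/87⌋=8 ⌊820/87⌋=9
  n=10…19: ⌊903/87⌋=10 ⌊986/87⌋=11 ⌊1069/87⌋=12 ⌊1152/87⌋=13 ⌊1235/87⌋=14 ⌊1318/87⌋=15 ⌊1401/87⌋=16 ⌊1484/87⌋=17 ⌊1567/87⌋=18 ⌊1650/87⌋=18
  n=20…29: ⌊1733/87⌋=19 ⌊1816/87⌋=20 ⌊1899/87⌋=21 ⌊1982/87⌋=22 ⌊2065/87⌋=23 ⌊2148/87⌋=24 ⌊2231/87⌋=25 ⌊2314/87⌋=26 ⌊2397/87⌋=27 ⌊2480/87⌋=28
  n=30: ⌊2563/87⌋=29
s_n = t_(n+1) − t_n for n = 0 … 29 gives
prefix = 111111111111111111011111111111
slide a length-8 window over [0..7] … [22..29] (23 windows); first occurrence of each distinct factor:
  [  0..  7] 11111111
  [ 11.. 18] 11111110
  [ 12.. 19] 11111101
  [ 13.. 20] 11111011
  [ 14.. 21] 11110111
  [ 15.. 22] 11101111
  [ 16.. 23] 11011111
  [ 17.. 24] 10111111
  [ 18.. 25] 01111111
  (the other 14 windows repeat one of these)
distinct factors: {01111111, 10111111, 11011111, 11101111, 11110111, 11111011, 11111101, 11111110, 11111111}
count = 9  (Sturmian bound for length 8 is 9)


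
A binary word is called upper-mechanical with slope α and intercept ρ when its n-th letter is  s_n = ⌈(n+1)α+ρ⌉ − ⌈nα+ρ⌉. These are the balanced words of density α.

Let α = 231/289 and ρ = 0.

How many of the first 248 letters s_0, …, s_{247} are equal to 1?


#1s = Σ_{n=0}^{247} s_n = Σ_{n=0}^{247} (⌈(n+1)α+ρ⌉ − ⌈nα+ρ⌉)
the sum telescopes: every ⌈nα+ρ⌉ with 0 < n < 248 appears once with + and once with −, leaving ⌈248α+ρ⌉ − ⌈0·α+ρ⌉
248α + ρ = (248·231) / 289 = 57288/289
ρ = 0/289
⌈57288/289⌉ = 199,  ⌈0/289⌉ = 0
#1s = 199 − 0 = 199

199


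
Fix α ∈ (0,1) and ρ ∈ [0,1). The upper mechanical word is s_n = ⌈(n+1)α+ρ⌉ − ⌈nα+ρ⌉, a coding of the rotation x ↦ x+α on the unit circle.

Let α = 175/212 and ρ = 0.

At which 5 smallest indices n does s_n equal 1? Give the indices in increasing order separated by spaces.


0 1 2 3 4

n=0: ⌈175/212⌉−⌈0/212⌉ = 1−0 = 1  ← one
n=1: ⌈350/212⌉−⌈175/212⌉ = 2−1 = 1  ← one
n=2: ⌈525/212⌉−⌈350/212⌉ = 3−2 = 1  ← one
n=3: ⌈700/212⌉−⌈525/212⌉ = 4−3 = 1  ← one
n=4: ⌈875/212⌉−⌈700/212⌉ = 5−4 = 1  ← one
positions of the first 5 ones: 0 1 2 3 4


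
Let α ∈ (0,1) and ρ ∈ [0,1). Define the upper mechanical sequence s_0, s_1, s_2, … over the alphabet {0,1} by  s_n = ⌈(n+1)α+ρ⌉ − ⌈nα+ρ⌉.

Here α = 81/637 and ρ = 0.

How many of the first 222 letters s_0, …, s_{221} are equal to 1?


#1s = Σ_{n=0}^{221} s_n = Σ_{n=0}^{221} (⌈(n+1)α+ρ⌉ − ⌈nα+ρ⌉)
the sum telescopes: every ⌈nα+ρ⌉ with 0 < n < 222 appears once with + and once with −, leaving ⌈222α+ρ⌉ − ⌈0·α+ρ⌉
222α + ρ = (222·81) / 637 = 17982/637
ρ = 0/637
⌈17982/637⌉ = 29,  ⌈0/637⌉ = 0
#1s = 29 − 0 = 29

29


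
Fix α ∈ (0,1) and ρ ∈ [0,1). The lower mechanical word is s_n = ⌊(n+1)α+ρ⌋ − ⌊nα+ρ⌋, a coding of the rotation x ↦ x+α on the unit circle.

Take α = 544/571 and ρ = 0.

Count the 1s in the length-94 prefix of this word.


89

#1s = Σ_{n=0}^{93} s_n = Σ_{n=0}^{93} (⌊(n+1)α+ρ⌋ − ⌊nα+ρ⌋)
the sum telescopes: every ⌊nα+ρ⌋ with 0 < n < 94 appears once with + and once with −, leaving ⌊94α+ρ⌋ − ⌊0·α+ρ⌋
94α + ρ = (94·544) / 571 = 51136/571
ρ = 0/571
⌊51136/571⌋ = 89,  ⌊0/571⌋ = 0
#1s = 89 − 0 = 89


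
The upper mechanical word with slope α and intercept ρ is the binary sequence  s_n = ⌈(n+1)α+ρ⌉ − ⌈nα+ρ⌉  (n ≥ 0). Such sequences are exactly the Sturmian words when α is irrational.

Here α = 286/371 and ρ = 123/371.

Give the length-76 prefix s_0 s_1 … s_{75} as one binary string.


n=0: ⌈(1·286+123)/371⌉ − ⌈(0·286+123)/371⌉ = ⌈409/371⌉ − ⌈123/371⌉ = 2 − 1 = 1
n=1: ⌈(2·286+123)/371⌉ − ⌈(1·286+123)/371⌉ = ⌈695/371⌉ − ⌈409/371⌉ = 2 − 2 = 0
n=2: ⌈(3·286+123)/371⌉ − ⌈(2·286+123)/371⌉ = ⌈981/371⌉ − ⌈695/371⌉ = 3 − 2 = 1
n=3: ⌈(4·286+123)/371⌉ − ⌈(3·286+123)/371⌉ = ⌈1267/371⌉ − ⌈981/371⌉ = 4 − 3 = 1
n=4: ⌈(5·286+123)/371⌉ − ⌈(4·286+123)/371⌉ = ⌈1553/371⌉ − ⌈1267/371⌉ = 5 − 4 = 1
n=5: ⌈(6·286+123)/371⌉ − ⌈(5·286+123)/371⌉ = ⌈1839/371⌉ − ⌈1553/371⌉ = 5 − 5 = 0
n=6: ⌈(7·286+123)/371⌉ − ⌈(6·286+123)/371⌉ = ⌈2125/371⌉ − ⌈1839/371⌉ = 6 − 5 = 1
n=7: ⌈(8·286+123)/371⌉ − ⌈(7·286+123)/371⌉ = ⌈2411/371⌉ − ⌈2125/371⌉ = 7 − 6 = 1
n=8: ⌈(9·286+123)/371⌉ − ⌈(8·286+123)/371⌉ = ⌈2697/371⌉ − ⌈2411/371⌉ = 8 − 7 = 1
n=9: ⌈(10·286+123)/371⌉ − ⌈(9·286+123)/371⌉ = ⌈2983/371⌉ − ⌈2697/371⌉ = 9 − 8 = 1
n=10: ⌈(11·286+123)/371⌉ − ⌈(10·286+123)/371⌉ = ⌈3269/371⌉ − ⌈2983/371⌉ = 9 − 9 = 0
n=11: ⌈(12·286+123)/371⌉ − ⌈(11·286+123)/371⌉ = ⌈3555/371⌉ − ⌈3269/371⌉ = 10 − 9 = 1
n=12: ⌈(13·286+123)/371⌉ − ⌈(12·286+123)/371⌉ = ⌈3841/371⌉ − ⌈3555/371⌉ = 11 − 10 = 1
n=13: ⌈(14·286+123)/371⌉ − ⌈(13·286+123)/371⌉ = ⌈4127/371⌉ − ⌈3841/371⌉ = 12 − 11 = 1
n=14: ⌈(15·286+123)/371⌉ − ⌈(14·286+123)/371⌉ = ⌈4413/371⌉ − ⌈4127/371⌉ = 12 − 12 = 0
n=15: ⌈(16·286+123)/371⌉ − ⌈(15·286+123)/371⌉ = ⌈4699/371⌉ − ⌈4413/371⌉ = 13 − 12 = 1
n=16: ⌈(17·286+123)/371⌉ − ⌈(16·286+123)/371⌉ = ⌈4985/371⌉ − ⌈4699/371⌉ = 14 − 13 = 1
n=17: ⌈(18·286+123)/371⌉ − ⌈(17·286+123)/371⌉ = ⌈5271/371⌉ − ⌈4985/371⌉ = 15 − 14 = 1
n=18: ⌈(19·286+123)/371⌉ − ⌈(18·286+123)/371⌉ = ⌈5557/371⌉ − ⌈5271/371⌉ = 15 − 15 = 0
n=19: ⌈(20·286+123)/371⌉ − ⌈(19·286+123)/371⌉ = ⌈5843/371⌉ − ⌈5557/371⌉ = 16 − 15 = 1
n=20: ⌈(21·286+123)/371⌉ − ⌈(20·286+123)/371⌉ = ⌈6129/371⌉ − ⌈5843/371⌉ = 17 − 16 = 1
n=21: ⌈(22·286+123)/371⌉ − ⌈(21·286+123)/371⌉ = ⌈6415/371⌉ − ⌈6129/371⌉ = 18 − 17 = 1
n=22: ⌈(23·286+123)/371⌉ − ⌈(22·286+123)/371⌉ = ⌈6701/371⌉ − ⌈6415/371⌉ = 19 − 18 = 1
n=23: ⌈(24·286+123)/371⌉ − ⌈(23·286+123)/371⌉ = ⌈6987/371⌉ − ⌈6701/371⌉ = 19 − 19 = 0
n=24: ⌈(25·286+123)/371⌉ − ⌈(24·286+123)/371⌉ = ⌈7273/371⌉ − ⌈6987/371⌉ = 20 − 19 = 1
n=25: ⌈(26·286+123)/371⌉ − ⌈(25·286+123)/371⌉ = ⌈7559/371⌉ − ⌈7273/371⌉ = 21 − 20 = 1
n=26: ⌈(27·286+123)/371⌉ − ⌈(26·286+123)/371⌉ = ⌈7845/371⌉ − ⌈7559/371⌉ = 22 − 21 = 1
n=27: ⌈(28·286+123)/371⌉ − ⌈(27·286+123)/371⌉ = ⌈8131/371⌉ − ⌈7845/371⌉ = 22 − 22 = 0
n=28: ⌈(29·286+123)/371⌉ − ⌈(28·286+123)/371⌉ = ⌈8417/371⌉ − ⌈8131/371⌉ = 23 − 22 = 1
n=29: ⌈(30·286+123)/371⌉ − ⌈(29·286+123)/371⌉ = ⌈8703/371⌉ − ⌈8417/371⌉ = 24 − 23 = 1
n=30: ⌈(31·286+123)/371⌉ − ⌈(30·286+123)/371⌉ = ⌈8989/371⌉ − ⌈8703/371⌉ = 25 − 24 = 1
n=31: ⌈(32·286+123)/371⌉ − ⌈(31·286+123)/371⌉ = ⌈9275/371⌉ − ⌈8989/371⌉ = 25 − 25 = 0
n=32: ⌈(33·286+123)/371⌉ − ⌈(32·286+123)/371⌉ = ⌈9561/371⌉ − ⌈9275/371⌉ = 26 − 25 = 1
n=33: ⌈(34·286+123)/371⌉ − ⌈(33·286+123)/371⌉ = ⌈9847/371⌉ − ⌈9561/371⌉ = 27 − 26 = 1
n=34: ⌈(35·286+123)/371⌉ − ⌈(34·286+123)/371⌉ = ⌈10133/371⌉ − ⌈9847/371⌉ = 28 − 27 = 1
n=35: ⌈(36·286+123)/371⌉ − ⌈(35·286+123)/371⌉ = ⌈10419/371⌉ − ⌈10133/371⌉ = 29 − 28 = 1
n=36: ⌈(37·286+123)/371⌉ − ⌈(36·286+123)/371⌉ = ⌈10705/371⌉ − ⌈10419/371⌉ = 29 − 29 = 0
n=37: ⌈(38·286+123)/371⌉ − ⌈(37·286+123)/371⌉ = ⌈10991/371⌉ − ⌈10705/371⌉ = 30 − 29 = 1
n=38: ⌈(39·286+123)/371⌉ − ⌈(38·286+123)/371⌉ = ⌈11277/371⌉ − ⌈10991/371⌉ = 31 − 30 = 1
n=39: ⌈(40·286+123)/371⌉ − ⌈(39·286+123)/371⌉ = ⌈11563/371⌉ − ⌈11277/371⌉ = 32 − 31 = 1
n=40: ⌈(41·286+123)/371⌉ − ⌈(40·286+123)/371⌉ = ⌈11849/371⌉ − ⌈11563/371⌉ = 32 − 32 = 0
n=41: ⌈(42·286+123)/371⌉ − ⌈(41·286+123)/371⌉ = ⌈12135/371⌉ − ⌈11849/371⌉ = 33 − 32 = 1
n=42: ⌈(43·286+123)/371⌉ − ⌈(42·286+123)/371⌉ = ⌈12421/371⌉ − ⌈12135/371⌉ = 34 − 33 = 1
n=43: ⌈(44·286+123)/371⌉ − ⌈(43·286+123)/371⌉ = ⌈12707/371⌉ − ⌈12421/371⌉ = 35 − 34 = 1
n=44: ⌈(45·286+123)/371⌉ − ⌈(44·286+123)/371⌉ = ⌈12993/371⌉ − ⌈12707/371⌉ = 36 − 35 = 1
n=45: ⌈(46·286+123)/371⌉ − ⌈(45·286+123)/371⌉ = ⌈13279/371⌉ − ⌈12993/371⌉ = 36 − 36 = 0
n=46: ⌈(47·286+123)/371⌉ − ⌈(46·286+123)/371⌉ = ⌈13565/371⌉ − ⌈13279/371⌉ = 37 − 36 = 1
n=47: ⌈(48·286+123)/371⌉ − ⌈(47·286+123)/371⌉ = ⌈13851/371⌉ − ⌈13565/371⌉ = 38 − 37 = 1
n=48: ⌈(49·286+123)/371⌉ − ⌈(48·286+123)/371⌉ = ⌈14137/371⌉ − ⌈13851/371⌉ = 39 − 38 = 1
n=49: ⌈(50·286+123)/371⌉ − ⌈(49·286+123)/371⌉ = ⌈14423/371⌉ − ⌈14137/371⌉ = 39 − 39 = 0
n=50: ⌈(51·286+123)/371⌉ − ⌈(50·286+123)/371⌉ = ⌈14709/371⌉ − ⌈14423/371⌉ = 40 − 39 = 1
n=51: ⌈(52·286+123)/371⌉ − ⌈(51·286+123)/371⌉ = ⌈14995/371⌉ − ⌈14709/371⌉ = 41 − 40 = 1
n=52: ⌈(53·286+123)/371⌉ − ⌈(52·286+123)/371⌉ = ⌈15281/371⌉ − ⌈14995/371⌉ = 42 − 41 = 1
n=53: ⌈(54·286+123)/371⌉ − ⌈(53·286+123)/371⌉ = ⌈15567/371⌉ − ⌈15281/371⌉ = 42 − 42 = 0
n=54: ⌈(55·286+123)/371⌉ − ⌈(54·286+123)/371⌉ = ⌈15853/371⌉ − ⌈15567/371⌉ = 43 − 42 = 1
n=55: ⌈(56·286+123)/371⌉ − ⌈(55·286+123)/371⌉ = ⌈16139/371⌉ − ⌈15853/371⌉ = 44 − 43 = 1
n=56: ⌈(57·286+123)/371⌉ − ⌈(56·286+123)/371⌉ = ⌈16425/371⌉ − ⌈16139/371⌉ = 45 − 44 = 1
n=57: ⌈(58·286+123)/371⌉ − ⌈(57·286+123)/371⌉ = ⌈16711/371⌉ − ⌈16425/371⌉ = 46 − 45 = 1
n=58: ⌈(59·286+123)/371⌉ − ⌈(58·286+123)/371⌉ = ⌈16997/371⌉ − ⌈16711/371⌉ = 46 − 46 = 0
n=59: ⌈(60·286+123)/371⌉ − ⌈(59·286+123)/371⌉ = ⌈17283/371⌉ − ⌈16997/371⌉ = 47 − 46 = 1
n=60: ⌈(61·286+123)/371⌉ − ⌈(60·286+123)/371⌉ = ⌈17569/371⌉ − ⌈17283/371⌉ = 48 − 47 = 1
n=61: ⌈(62·286+123)/371⌉ − ⌈(61·286+123)/371⌉ = ⌈17855/371⌉ − ⌈17569/371⌉ = 49 − 48 = 1
n=62: ⌈(63·286+123)/371⌉ − ⌈(62·286+123)/371⌉ = ⌈18141/371⌉ − ⌈17855/371⌉ = 49 − 49 = 0
n=63: ⌈(64·286+123)/371⌉ − ⌈(63·286+123)/371⌉ = ⌈18427/371⌉ − ⌈18141/371⌉ = 50 − 49 = 1
n=64: ⌈(65·286+123)/371⌉ − ⌈(64·286+123)/371⌉ = ⌈18713/371⌉ − ⌈18427/371⌉ = 51 − 50 = 1
n=65: ⌈(66·286+123)/371⌉ − ⌈(65·286+123)/371⌉ = ⌈18999/371⌉ − ⌈18713/371⌉ = 52 − 51 = 1
n=66: ⌈(67·286+123)/371⌉ − ⌈(66·286+123)/371⌉ = ⌈19285/371⌉ − ⌈18999/371⌉ = 52 − 52 = 0
n=67: ⌈(68·286+123)/371⌉ − ⌈(67·286+123)/371⌉ = ⌈19571/371⌉ − ⌈19285/371⌉ = 53 − 52 = 1
n=68: ⌈(69·286+123)/371⌉ − ⌈(68·286+123)/371⌉ = ⌈19857/371⌉ − ⌈19571/371⌉ = 54 − 53 = 1
n=69: ⌈(70·286+123)/371⌉ − ⌈(69·286+123)/371⌉ = ⌈20143/371⌉ − ⌈19857/371⌉ = 55 − 54 = 1
n=70: ⌈(71·286+123)/371⌉ − ⌈(70·286+123)/371⌉ = ⌈20429/371⌉ − ⌈20143/371⌉ = 56 − 55 = 1
n=71: ⌈(72·286+123)/371⌉ − ⌈(71·286+123)/371⌉ = ⌈20715/371⌉ − ⌈20429/371⌉ = 56 − 56 = 0
n=72: ⌈(73·286+123)/371⌉ − ⌈(72·286+123)/371⌉ = ⌈21001/371⌉ − ⌈20715/371⌉ = 57 − 56 = 1
n=73: ⌈(74·286+123)/371⌉ − ⌈(73·286+123)/371⌉ = ⌈21287/371⌉ − ⌈21001/371⌉ = 58 − 57 = 1
n=74: ⌈(75·286+123)/371⌉ − ⌈(74·286+123)/371⌉ = ⌈21573/371⌉ − ⌈21287/371⌉ = 59 − 58 = 1
n=75: ⌈(76·286+123)/371⌉ − ⌈(75·286+123)/371⌉ = ⌈21859/371⌉ − ⌈21573/371⌉ = 59 − 59 = 0

1011101111011101110111101110111011110111011110111011101111011101110111101110
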